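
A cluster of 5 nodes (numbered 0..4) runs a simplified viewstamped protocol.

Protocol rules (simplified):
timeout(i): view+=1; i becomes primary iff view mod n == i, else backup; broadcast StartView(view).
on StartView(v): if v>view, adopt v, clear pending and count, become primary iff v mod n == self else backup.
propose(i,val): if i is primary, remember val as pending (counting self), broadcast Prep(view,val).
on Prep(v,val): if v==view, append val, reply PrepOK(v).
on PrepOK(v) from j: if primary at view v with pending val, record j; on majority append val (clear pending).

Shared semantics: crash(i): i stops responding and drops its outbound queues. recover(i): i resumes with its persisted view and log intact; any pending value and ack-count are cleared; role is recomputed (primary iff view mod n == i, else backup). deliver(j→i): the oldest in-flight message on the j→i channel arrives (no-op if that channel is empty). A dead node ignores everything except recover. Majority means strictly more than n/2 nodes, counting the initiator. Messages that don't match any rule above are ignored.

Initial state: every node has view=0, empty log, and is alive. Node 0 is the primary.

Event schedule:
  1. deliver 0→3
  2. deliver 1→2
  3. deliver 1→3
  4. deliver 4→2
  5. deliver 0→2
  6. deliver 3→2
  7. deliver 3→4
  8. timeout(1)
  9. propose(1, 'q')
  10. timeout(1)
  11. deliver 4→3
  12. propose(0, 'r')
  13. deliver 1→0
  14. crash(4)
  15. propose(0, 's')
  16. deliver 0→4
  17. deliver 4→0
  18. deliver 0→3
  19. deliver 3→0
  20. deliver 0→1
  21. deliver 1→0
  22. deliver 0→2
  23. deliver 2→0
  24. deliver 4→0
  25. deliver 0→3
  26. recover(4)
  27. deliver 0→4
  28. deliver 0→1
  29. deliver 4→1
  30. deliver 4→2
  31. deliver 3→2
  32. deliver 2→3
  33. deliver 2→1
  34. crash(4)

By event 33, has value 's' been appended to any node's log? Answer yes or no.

e1 deliver 0→3: ·
e2 deliver 1→2: ·
e3 deliver 1→3: ·
e4 deliver 4→2: ·
e5 deliver 0→2: ·
e6 deliver 3→2: ·
e7 deliver 3→4: ·
e8 timeout(1): 1[prim,v=1,-]
e9 propose(1,'q'): ·
e10 timeout(1): 1[back,v=2,-]
e11 deliver 4→3: ·
e12 propose(0,'r'): ·
e13 deliver 1→0: 0[back,v=1,-]
e14 crash(4): 4[✗back,v=0,-]
e15 propose(0,'s'): ·
e16 deliver 0→4: ·
e17 deliver 4→0: ·
e18 deliver 0→3: 3[back,v=0,r]
e19 deliver 3→0: ·
e20 deliver 0→1: ·
e21 deliver 1→0: 0[back,v=1,q]
e22 deliver 0→2: 2[back,v=0,r]
e23 deliver 2→0: ·
e24 deliver 4→0: ·
e25 deliver 0→3: ·
e26 recover(4): 4[back,v=0,-]
e27 deliver 0→4: 4[back,v=0,r]
e28 deliver 0→1: ·
e29 deliver 4→1: ·
e30 deliver 4→2: ·
e31 deliver 3→2: ·
e32 deliver 2→3: ·
e33 deliver 2→1: ·

no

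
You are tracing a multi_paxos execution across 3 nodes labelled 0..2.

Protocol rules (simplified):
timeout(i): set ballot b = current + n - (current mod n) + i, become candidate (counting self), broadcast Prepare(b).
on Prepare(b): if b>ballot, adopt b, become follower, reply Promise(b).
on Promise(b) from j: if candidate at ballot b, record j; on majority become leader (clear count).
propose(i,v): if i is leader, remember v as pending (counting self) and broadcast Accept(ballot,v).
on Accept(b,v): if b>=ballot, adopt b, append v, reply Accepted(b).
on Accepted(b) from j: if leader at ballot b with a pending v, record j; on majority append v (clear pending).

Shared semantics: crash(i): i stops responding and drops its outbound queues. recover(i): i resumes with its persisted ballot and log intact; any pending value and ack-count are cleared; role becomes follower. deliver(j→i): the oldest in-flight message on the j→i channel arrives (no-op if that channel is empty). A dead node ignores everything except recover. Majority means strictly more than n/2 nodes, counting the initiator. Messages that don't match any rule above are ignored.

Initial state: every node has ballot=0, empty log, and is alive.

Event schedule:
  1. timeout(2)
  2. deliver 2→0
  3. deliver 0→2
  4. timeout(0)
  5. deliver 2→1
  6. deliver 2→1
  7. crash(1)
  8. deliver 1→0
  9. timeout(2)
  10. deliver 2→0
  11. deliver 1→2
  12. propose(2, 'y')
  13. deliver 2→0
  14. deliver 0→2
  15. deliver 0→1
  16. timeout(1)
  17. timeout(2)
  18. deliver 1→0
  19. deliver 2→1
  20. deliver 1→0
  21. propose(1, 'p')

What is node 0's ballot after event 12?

step 1 timeout(2): 2={cand,b=5,log=-}
step 2 deliver 2→0: 0={foll,b=5,log=-}
step 3 deliver 0→2: 2={lead,b=5,log=-}
step 4 timeout(0): 0={cand,b=6,log=-}
step 5 deliver 2→1: 1={foll,b=5,log=-}
step 6 deliver 2→1: —
step 7 crash(1): 1={✗foll,b=5,log=-}
step 8 deliver 1→0: —
step 9 timeout(2): 2={cand,b=8,log=-}
step 10 deliver 2→0: 0={foll,b=8,log=-}
step 11 deliver 1→2: —
step 12 propose(2,'y'): —

8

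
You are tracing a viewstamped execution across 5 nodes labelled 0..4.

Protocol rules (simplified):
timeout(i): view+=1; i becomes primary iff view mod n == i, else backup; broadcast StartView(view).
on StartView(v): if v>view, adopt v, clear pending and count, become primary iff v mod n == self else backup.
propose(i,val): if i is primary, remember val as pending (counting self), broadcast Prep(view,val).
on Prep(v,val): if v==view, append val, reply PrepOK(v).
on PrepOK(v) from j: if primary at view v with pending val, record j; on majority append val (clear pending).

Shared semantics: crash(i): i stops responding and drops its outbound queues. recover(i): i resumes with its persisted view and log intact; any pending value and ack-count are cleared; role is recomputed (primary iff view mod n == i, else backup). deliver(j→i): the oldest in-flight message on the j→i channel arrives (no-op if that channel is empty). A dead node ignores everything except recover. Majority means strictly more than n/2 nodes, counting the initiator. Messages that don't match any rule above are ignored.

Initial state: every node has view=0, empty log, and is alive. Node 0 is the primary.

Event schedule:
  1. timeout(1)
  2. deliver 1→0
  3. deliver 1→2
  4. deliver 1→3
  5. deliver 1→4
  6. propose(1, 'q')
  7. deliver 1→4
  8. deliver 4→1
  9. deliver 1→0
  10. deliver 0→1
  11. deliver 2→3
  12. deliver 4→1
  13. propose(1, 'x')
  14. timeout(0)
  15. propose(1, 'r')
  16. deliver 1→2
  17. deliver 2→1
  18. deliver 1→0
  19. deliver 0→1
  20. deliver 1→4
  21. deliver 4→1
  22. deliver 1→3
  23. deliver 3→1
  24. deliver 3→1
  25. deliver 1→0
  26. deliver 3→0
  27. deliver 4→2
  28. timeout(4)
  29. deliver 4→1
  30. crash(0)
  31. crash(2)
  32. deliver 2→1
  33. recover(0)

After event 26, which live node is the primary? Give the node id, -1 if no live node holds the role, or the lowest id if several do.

1. timeout(1):  <1:prim v1 ->
2. deliver 1→0:  <0:back v1 ->
3. deliver 1→2:  <2:back v1 ->
4. deliver 1→3:  <3:back v1 ->
5. deliver 1→4:  <4:back v1 ->
6. propose(1,'q'):  nop
7. deliver 1→4:  <4:back v1 q>
8. deliver 4→1:  nop
9. deliver 1→0:  <0:back v1 q>
10. deliver 0→1:  <1:prim v1 q>
11. deliver 2→3:  nop
12. deliver 4→1:  nop
13. propose(1,'x'):  nop
14. timeout(0):  <0:back v2 q>
15. propose(1,'r'):  nop
16. deliver 1→2:  <2:back v1 q>
17. deliver 2→1:  nop
18. deliver 1→0:  nop
19. deliver 0→1:  <1:back v2 q>
20. deliver 1→4:  <4:back v1 q,x>
21. deliver 4→1:  nop
22. deliver 1→3:  <3:back v1 q>
23. deliver 3→1:  nop
24. deliver 3→1:  nop
25. deliver 1→0:  nop
26. deliver 3→0:  nop

-1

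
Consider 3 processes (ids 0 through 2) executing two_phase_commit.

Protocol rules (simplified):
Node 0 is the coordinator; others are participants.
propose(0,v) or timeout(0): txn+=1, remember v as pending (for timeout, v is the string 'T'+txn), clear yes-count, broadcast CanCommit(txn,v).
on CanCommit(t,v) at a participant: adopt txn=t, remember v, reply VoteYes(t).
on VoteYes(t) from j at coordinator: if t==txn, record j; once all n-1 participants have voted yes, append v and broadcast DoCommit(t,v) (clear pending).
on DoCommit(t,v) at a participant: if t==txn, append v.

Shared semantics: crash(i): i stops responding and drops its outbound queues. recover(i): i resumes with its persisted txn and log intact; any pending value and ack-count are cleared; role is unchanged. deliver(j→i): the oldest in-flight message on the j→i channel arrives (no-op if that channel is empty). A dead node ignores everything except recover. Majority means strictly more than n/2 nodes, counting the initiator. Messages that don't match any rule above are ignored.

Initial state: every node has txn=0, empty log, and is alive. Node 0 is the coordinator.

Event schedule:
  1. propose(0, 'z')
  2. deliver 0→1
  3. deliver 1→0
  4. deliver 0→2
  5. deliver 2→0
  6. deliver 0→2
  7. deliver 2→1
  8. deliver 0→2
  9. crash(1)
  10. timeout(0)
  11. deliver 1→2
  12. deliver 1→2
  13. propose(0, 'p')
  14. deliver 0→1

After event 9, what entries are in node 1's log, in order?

empty

e1 propose(0,'z'): 0[coor,t=1,-]
e2 deliver 0→1: 1[part,t=1,-]
e3 deliver 1→0: ·
e4 deliver 0→2: 2[part,t=1,-]
e5 deliver 2→0: 0[coor,t=1,z]
e6 deliver 0→2: 2[part,t=1,z]
e7 deliver 2→1: ·
e8 deliver 0→2: ·
e9 crash(1): 1[✗part,t=1,-]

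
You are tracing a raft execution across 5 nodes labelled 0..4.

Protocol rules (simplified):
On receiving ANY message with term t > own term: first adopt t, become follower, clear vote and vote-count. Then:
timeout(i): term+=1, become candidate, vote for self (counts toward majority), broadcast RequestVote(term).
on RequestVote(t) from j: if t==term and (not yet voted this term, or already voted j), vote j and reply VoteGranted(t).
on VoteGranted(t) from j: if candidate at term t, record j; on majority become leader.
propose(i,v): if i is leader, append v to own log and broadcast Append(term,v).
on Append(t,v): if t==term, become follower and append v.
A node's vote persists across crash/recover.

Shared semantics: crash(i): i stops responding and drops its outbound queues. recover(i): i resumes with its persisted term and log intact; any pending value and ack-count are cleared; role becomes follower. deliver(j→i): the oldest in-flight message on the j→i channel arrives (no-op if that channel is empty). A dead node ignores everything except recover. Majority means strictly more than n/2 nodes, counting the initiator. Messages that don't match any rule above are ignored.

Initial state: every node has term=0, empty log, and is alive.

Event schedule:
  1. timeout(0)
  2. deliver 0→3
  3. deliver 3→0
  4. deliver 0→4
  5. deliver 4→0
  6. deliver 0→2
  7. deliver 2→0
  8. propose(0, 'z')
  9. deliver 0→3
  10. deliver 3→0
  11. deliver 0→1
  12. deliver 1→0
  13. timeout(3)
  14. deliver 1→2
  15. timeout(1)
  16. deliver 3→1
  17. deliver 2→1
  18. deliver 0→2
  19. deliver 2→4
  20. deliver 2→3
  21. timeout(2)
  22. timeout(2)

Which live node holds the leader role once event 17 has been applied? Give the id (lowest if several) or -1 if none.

0

[1] timeout(0) → N0(cand t1 [-])
[2] deliver 0→3 → N3(foll t1 [-])
[3] deliver 3→0 → ∅
[4] deliver 0→4 → N4(foll t1 [-])
[5] deliver 4→0 → N0(lead t1 [-])
[6] deliver 0→2 → N2(foll t1 [-])
[7] deliver 2→0 → ∅
[8] propose(0,'z') → N0(lead t1 [z])
[9] deliver 0→3 → N3(foll t1 [z])
[10] deliver 3→0 → ∅
[11] deliver 0→1 → N1(foll t1 [-])
[12] deliver 1→0 → ∅
[13] timeout(3) → N3(cand t2 [z])
[14] deliver 1→2 → ∅
[15] timeout(1) → N1(cand t2 [-])
[16] deliver 3→1 → ∅
[17] deliver 2→1 → ∅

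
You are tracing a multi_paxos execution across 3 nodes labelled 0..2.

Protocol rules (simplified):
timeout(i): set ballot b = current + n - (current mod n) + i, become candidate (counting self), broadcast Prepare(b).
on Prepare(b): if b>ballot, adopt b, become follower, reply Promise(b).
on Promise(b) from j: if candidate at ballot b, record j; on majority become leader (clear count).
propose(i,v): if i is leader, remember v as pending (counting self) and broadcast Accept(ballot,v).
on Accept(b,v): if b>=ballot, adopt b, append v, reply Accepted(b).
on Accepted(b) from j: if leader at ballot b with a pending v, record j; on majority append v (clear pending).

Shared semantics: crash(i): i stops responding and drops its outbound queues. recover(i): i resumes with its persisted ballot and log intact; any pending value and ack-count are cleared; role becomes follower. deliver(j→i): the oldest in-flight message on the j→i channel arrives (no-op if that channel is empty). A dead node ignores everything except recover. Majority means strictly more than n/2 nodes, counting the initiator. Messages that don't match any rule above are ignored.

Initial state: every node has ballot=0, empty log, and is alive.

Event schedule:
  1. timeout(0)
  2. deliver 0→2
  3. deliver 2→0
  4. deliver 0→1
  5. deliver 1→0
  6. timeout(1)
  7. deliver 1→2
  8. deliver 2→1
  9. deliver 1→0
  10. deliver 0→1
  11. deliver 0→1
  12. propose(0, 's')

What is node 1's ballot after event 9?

step 1 timeout(0): 0={cand,b=3,log=-}
step 2 deliver 0→2: 2={foll,b=3,log=-}
step 3 deliver 2→0: 0={lead,b=3,log=-}
step 4 deliver 0→1: 1={foll,b=3,log=-}
step 5 deliver 1→0: —
step 6 timeout(1): 1={cand,b=7,log=-}
step 7 deliver 1→2: 2={foll,b=7,log=-}
step 8 deliver 2→1: 1={lead,b=7,log=-}
step 9 deliver 1→0: 0={foll,b=7,log=-}

7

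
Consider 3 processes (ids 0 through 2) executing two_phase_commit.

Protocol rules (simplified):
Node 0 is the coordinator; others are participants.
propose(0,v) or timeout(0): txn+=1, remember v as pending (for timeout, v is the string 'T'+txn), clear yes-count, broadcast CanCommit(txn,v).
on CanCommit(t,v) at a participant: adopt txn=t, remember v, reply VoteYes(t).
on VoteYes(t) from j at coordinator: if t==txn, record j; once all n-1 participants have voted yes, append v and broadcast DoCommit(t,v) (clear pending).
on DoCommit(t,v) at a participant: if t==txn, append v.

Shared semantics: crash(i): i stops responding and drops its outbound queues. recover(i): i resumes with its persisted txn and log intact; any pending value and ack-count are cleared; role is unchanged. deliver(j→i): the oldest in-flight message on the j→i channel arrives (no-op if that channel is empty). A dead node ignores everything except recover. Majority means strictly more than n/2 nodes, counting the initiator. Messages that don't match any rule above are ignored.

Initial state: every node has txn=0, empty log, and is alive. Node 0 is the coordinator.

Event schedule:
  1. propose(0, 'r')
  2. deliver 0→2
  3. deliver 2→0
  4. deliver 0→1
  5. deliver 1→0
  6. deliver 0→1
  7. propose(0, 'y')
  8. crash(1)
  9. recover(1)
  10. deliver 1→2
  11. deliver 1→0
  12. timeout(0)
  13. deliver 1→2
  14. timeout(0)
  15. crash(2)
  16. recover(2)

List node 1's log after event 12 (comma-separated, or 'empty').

r

[1] propose(0,'r') → N0(coor t1 [-])
[2] deliver 0→2 → N2(part t1 [-])
[3] deliver 2→0 → ∅
[4] deliver 0→1 → N1(part t1 [-])
[5] deliver 1→0 → N0(coor t1 [r])
[6] deliver 0→1 → N1(part t1 [r])
[7] propose(0,'y') → N0(coor t2 [r])
[8] crash(1) → N1(✗part t1 [r])
[9] recover(1) → N1(part t1 [r])
[10] deliver 1→2 → ∅
[11] deliver 1→0 → ∅
[12] timeout(0) → N0(coor t3 [r])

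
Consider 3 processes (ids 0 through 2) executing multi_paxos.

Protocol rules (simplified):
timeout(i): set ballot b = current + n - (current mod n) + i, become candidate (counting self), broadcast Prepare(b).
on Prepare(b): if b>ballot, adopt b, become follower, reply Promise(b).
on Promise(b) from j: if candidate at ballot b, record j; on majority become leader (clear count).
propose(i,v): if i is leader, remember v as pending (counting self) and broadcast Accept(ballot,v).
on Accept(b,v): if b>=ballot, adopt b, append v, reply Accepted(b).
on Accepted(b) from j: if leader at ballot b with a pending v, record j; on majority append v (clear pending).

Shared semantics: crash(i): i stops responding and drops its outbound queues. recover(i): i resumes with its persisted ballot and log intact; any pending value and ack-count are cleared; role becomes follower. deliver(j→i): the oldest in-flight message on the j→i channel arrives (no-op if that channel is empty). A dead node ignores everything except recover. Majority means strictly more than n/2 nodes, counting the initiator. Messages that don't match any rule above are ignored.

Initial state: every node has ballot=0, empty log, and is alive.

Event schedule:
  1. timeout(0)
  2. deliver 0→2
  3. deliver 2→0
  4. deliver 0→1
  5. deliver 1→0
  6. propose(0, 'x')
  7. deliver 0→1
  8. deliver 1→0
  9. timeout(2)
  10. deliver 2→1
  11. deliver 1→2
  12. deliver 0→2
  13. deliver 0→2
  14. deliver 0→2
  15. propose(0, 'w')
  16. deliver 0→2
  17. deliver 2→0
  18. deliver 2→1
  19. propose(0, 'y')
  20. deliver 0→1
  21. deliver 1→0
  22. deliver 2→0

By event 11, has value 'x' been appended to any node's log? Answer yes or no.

yes

e1 timeout(0): 0[cand,b=3,-]
e2 deliver 0→2: 2[foll,b=3,-]
e3 deliver 2→0: 0[lead,b=3,-]
e4 deliver 0→1: 1[foll,b=3,-]
e5 deliver 1→0: ·
e6 propose(0,'x'): ·
e7 deliver 0→1: 1[foll,b=3,x]
e8 deliver 1→0: 0[lead,b=3,x]
e9 timeout(2): 2[cand,b=8,-]
e10 deliver 2→1: 1[foll,b=8,x]
e11 deliver 1→2: 2[lead,b=8,-]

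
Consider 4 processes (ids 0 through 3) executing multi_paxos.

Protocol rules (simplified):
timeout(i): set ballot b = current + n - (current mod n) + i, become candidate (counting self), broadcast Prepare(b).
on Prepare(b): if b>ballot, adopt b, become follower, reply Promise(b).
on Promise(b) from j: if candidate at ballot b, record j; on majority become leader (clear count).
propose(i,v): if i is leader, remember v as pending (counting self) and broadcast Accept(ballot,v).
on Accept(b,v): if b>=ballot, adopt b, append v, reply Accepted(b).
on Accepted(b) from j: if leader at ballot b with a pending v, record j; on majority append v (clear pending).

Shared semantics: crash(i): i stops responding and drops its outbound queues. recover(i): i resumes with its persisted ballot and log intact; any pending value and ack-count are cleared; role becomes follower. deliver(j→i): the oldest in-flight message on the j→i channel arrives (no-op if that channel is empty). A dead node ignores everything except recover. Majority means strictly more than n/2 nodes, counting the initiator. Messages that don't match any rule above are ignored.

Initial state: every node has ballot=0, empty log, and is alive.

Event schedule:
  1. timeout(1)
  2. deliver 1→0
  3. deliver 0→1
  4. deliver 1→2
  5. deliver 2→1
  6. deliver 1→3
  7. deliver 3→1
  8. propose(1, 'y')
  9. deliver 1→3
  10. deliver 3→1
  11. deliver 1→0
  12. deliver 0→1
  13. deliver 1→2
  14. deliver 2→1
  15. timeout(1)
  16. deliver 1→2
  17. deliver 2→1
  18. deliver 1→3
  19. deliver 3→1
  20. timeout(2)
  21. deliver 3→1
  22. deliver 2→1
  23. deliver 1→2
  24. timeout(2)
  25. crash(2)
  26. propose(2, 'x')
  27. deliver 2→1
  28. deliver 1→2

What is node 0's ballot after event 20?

5

e1 timeout(1): 1[cand,b=5,-]
e2 deliver 1→0: 0[foll,b=5,-]
e3 deliver 0→1: ·
e4 deliver 1→2: 2[foll,b=5,-]
e5 deliver 2→1: 1[lead,b=5,-]
e6 deliver 1→3: 3[foll,b=5,-]
e7 deliver 3→1: ·
e8 propose(1,'y'): ·
e9 deliver 1→3: 3[foll,b=5,y]
e10 deliver 3→1: ·
e11 deliver 1→0: 0[foll,b=5,y]
e12 deliver 0→1: 1[lead,b=5,y]
e13 deliver 1→2: 2[foll,b=5,y]
e14 deliver 2→1: ·
e15 timeout(1): 1[cand,b=9,y]
e16 deliver 1→2: 2[foll,b=9,y]
e17 deliver 2→1: ·
e18 deliver 1→3: 3[foll,b=9,y]
e19 deliver 3→1: 1[lead,b=9,y]
e20 timeout(2): 2[cand,b=14,y]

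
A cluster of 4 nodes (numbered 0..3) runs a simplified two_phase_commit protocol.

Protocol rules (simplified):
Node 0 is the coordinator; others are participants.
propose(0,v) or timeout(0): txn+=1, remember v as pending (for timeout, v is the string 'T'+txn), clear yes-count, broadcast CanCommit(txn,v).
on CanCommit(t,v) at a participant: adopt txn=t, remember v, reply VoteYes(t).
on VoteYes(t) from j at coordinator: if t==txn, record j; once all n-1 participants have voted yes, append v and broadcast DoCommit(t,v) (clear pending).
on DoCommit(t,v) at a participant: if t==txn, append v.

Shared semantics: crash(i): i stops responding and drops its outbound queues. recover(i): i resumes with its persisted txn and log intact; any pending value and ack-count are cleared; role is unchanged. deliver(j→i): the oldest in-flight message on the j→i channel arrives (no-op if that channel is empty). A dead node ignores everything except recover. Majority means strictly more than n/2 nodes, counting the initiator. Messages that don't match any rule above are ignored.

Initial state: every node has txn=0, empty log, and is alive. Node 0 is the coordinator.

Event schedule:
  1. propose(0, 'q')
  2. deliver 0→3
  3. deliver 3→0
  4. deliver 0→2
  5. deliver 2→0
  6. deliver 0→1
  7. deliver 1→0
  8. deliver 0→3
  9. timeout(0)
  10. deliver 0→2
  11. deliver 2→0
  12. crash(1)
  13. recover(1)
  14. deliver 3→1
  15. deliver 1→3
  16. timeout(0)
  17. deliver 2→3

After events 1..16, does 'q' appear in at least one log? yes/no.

[1] propose(0,'q') → N0(coor t1 [-])
[2] deliver 0→3 → N3(part t1 [-])
[3] deliver 3→0 → ∅
[4] deliver 0→2 → N2(part t1 [-])
[5] deliver 2→0 → ∅
[6] deliver 0→1 → N1(part t1 [-])
[7] deliver 1→0 → N0(coor t1 [q])
[8] deliver 0→3 → N3(part t1 [q])
[9] timeout(0) → N0(coor t2 [q])
[10] deliver 0→2 → N2(part t1 [q])
[11] deliver 2→0 → ∅
[12] crash(1) → N1(✗part t1 [-])
[13] recover(1) → N1(part t1 [-])
[14] deliver 3→1 → ∅
[15] deliver 1→3 → ∅
[16] timeout(0) → N0(coor t3 [q])

yes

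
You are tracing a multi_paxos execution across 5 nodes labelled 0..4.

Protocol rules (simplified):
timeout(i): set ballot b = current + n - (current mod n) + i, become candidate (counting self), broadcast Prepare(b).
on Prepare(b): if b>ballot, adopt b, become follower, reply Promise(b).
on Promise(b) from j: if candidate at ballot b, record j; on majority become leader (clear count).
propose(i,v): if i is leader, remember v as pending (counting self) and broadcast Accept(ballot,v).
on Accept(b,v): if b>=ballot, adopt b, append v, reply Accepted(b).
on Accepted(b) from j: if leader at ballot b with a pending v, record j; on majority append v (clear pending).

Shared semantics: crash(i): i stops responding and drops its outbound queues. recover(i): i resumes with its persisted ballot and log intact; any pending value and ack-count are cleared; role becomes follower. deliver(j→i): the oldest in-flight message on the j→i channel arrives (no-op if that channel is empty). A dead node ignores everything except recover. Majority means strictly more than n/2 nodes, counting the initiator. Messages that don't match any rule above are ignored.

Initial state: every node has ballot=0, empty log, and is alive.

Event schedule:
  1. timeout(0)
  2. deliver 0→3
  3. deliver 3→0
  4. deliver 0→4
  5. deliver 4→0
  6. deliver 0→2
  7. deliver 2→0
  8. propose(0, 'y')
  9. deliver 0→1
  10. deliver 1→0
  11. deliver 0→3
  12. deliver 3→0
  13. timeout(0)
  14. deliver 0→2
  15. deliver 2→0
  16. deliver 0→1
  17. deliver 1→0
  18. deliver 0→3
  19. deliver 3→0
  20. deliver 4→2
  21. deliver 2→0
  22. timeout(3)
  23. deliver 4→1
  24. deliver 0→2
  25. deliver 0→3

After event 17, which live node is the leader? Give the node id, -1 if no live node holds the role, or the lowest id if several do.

-1

after 1 — timeout(0): n0:cand/b5/[-]
after 2 — deliver 0→3: n3:foll/b5/[-]
after 3 — deliver 3→0: ·
after 4 — deliver 0→4: n4:foll/b5/[-]
after 5 — deliver 4→0: n0:lead/b5/[-]
after 6 — deliver 0→2: n2:foll/b5/[-]
after 7 — deliver 2→0: ·
after 8 — propose(0,'y'): ·
after 9 — deliver 0→1: n1:foll/b5/[-]
after 10 — deliver 1→0: ·
after 11 — deliver 0→3: n3:foll/b5/[y]
after 12 — deliver 3→0: ·
after 13 — timeout(0): n0:cand/b10/[-]
after 14 — deliver 0→2: n2:foll/b5/[y]
after 15 — deliver 2→0: ·
after 16 — deliver 0→1: n1:foll/b5/[y]
after 17 — deliver 1→0: ·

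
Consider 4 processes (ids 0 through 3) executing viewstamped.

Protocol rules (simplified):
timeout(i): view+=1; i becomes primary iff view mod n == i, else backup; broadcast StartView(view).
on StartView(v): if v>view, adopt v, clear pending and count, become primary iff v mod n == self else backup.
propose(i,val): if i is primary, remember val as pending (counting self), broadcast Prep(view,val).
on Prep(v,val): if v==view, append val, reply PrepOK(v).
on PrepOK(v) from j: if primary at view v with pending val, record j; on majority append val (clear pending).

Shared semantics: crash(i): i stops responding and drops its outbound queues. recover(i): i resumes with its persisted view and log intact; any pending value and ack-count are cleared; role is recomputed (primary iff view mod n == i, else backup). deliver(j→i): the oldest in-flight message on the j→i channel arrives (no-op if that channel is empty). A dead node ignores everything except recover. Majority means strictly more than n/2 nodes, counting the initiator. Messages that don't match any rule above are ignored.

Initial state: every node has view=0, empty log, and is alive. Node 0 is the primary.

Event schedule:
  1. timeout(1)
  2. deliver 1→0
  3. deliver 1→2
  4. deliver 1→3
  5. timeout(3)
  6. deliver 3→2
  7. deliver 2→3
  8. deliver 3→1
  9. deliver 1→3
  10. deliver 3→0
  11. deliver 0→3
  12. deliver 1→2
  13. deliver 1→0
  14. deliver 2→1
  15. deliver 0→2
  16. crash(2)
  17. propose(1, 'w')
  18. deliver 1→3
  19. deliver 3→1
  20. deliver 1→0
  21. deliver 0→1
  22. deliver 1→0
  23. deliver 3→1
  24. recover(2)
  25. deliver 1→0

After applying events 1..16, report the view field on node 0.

e1 timeout(1): 1[prim,v=1,-]
e2 deliver 1→0: 0[back,v=1,-]
e3 deliver 1→2: 2[back,v=1,-]
e4 deliver 1→3: 3[back,v=1,-]
e5 timeout(3): 3[back,v=2,-]
e6 deliver 3→2: 2[prim,v=2,-]
e7 deliver 2→3: ·
e8 deliver 3→1: 1[back,v=2,-]
e9 deliver 1→3: ·
e10 deliver 3→0: 0[back,v=2,-]
e11 deliver 0→3: ·
e12 deliver 1→2: ·
e13 deliver 1→0: ·
e14 deliver 2→1: ·
e15 deliver 0→2: ·
e16 crash(2): 2[✗prim,v=2,-]

2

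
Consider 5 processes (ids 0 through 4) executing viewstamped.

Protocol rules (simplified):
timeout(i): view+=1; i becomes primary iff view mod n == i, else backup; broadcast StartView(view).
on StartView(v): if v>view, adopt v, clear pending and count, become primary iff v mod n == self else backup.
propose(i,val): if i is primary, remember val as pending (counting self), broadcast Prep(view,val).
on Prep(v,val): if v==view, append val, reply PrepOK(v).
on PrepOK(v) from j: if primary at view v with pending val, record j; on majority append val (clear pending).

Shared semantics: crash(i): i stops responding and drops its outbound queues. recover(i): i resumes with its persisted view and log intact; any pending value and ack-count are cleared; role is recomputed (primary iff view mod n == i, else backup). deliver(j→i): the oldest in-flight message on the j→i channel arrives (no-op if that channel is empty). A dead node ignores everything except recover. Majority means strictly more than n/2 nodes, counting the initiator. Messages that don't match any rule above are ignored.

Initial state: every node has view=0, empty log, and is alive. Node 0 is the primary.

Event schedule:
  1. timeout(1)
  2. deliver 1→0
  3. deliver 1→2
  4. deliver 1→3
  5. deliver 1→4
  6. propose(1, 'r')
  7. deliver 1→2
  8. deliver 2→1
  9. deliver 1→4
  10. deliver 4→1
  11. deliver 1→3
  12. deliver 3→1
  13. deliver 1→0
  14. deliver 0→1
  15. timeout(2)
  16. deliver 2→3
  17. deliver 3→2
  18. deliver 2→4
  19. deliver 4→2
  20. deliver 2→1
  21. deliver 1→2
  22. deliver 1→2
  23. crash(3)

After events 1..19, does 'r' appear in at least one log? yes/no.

yes

e1 timeout(1): 1[prim,v=1,-]
e2 deliver 1→0: 0[back,v=1,-]
e3 deliver 1→2: 2[back,v=1,-]
e4 deliver 1→3: 3[back,v=1,-]
e5 deliver 1→4: 4[back,v=1,-]
e6 propose(1,'r'): ·
e7 deliver 1→2: 2[back,v=1,r]
e8 deliver 2→1: ·
e9 deliver 1→4: 4[back,v=1,r]
e10 deliver 4→1: 1[prim,v=1,r]
e11 deliver 1→3: 3[back,v=1,r]
e12 deliver 3→1: ·
e13 deliver 1→0: 0[back,v=1,r]
e14 deliver 0→1: ·
e15 timeout(2): 2[prim,v=2,r]
e16 deliver 2→3: 3[back,v=2,r]
e17 deliver 3→2: ·
e18 deliver 2→4: 4[back,v=2,r]
e19 deliver 4→2: ·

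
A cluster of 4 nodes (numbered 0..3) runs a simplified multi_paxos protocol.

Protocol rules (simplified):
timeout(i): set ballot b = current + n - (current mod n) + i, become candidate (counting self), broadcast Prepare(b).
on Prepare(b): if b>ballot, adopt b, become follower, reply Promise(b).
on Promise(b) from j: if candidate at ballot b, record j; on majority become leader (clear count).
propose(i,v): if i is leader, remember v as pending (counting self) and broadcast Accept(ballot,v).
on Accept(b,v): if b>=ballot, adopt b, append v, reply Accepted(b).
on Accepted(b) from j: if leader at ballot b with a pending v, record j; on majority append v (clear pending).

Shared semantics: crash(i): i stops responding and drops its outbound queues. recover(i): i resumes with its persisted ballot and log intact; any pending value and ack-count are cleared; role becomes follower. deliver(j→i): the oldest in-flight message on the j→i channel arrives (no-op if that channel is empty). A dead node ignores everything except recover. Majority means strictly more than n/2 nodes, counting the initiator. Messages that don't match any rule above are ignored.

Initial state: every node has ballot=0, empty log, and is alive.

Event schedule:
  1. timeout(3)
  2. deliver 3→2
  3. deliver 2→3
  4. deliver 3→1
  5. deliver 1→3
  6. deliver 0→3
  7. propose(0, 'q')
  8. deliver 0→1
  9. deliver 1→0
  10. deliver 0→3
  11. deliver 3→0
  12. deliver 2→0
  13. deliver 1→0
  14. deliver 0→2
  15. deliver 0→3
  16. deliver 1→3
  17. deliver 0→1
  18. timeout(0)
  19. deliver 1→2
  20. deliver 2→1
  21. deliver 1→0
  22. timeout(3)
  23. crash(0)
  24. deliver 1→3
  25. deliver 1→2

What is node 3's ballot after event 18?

7

step 1 timeout(3): 3={cand,b=7,log=-}
step 2 deliver 3→2: 2={foll,b=7,log=-}
step 3 deliver 2→3: —
step 4 deliver 3→1: 1={foll,b=7,log=-}
step 5 deliver 1→3: 3={lead,b=7,log=-}
step 6 deliver 0→3: —
step 7 propose(0,'q'): —
step 8 deliver 0→1: —
step 9 deliver 1→0: —
step 10 deliver 0→3: —
step 11 deliver 3→0: 0={foll,b=7,log=-}
step 12 deliver 2→0: —
step 13 deliver 1→0: —
step 14 deliver 0→2: —
step 15 deliver 0→3: —
step 16 deliver 1→3: —
step 17 deliver 0→1: —
step 18 timeout(0): 0={cand,b=8,log=-}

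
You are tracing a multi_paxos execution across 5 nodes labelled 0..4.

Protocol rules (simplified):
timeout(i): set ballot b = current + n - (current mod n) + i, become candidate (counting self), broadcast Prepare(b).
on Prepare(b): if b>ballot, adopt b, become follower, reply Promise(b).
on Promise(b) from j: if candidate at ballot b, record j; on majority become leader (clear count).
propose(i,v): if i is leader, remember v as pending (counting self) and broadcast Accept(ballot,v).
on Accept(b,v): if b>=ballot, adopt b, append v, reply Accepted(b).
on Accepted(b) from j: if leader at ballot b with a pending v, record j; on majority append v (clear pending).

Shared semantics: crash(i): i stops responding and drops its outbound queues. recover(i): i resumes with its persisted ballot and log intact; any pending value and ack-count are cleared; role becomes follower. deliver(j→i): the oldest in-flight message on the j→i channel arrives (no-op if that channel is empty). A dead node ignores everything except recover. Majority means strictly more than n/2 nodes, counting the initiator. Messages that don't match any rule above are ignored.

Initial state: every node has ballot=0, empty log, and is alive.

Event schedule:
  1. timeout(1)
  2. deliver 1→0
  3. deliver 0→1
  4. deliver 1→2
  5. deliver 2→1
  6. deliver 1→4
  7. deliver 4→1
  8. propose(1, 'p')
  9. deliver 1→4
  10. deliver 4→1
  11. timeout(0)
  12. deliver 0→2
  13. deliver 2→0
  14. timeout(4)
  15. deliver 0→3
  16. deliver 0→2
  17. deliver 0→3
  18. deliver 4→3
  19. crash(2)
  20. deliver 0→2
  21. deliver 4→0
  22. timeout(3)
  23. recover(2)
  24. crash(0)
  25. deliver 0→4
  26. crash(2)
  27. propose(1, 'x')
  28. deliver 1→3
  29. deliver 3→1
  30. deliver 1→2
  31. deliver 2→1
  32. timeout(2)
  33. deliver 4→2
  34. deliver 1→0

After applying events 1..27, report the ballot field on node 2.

e1 timeout(1): 1[cand,b=6,-]
e2 deliver 1→0: 0[foll,b=6,-]
e3 deliver 0→1: ·
e4 deliver 1→2: 2[foll,b=6,-]
e5 deliver 2→1: 1[lead,b=6,-]
e6 deliver 1→4: 4[foll,b=6,-]
e7 deliver 4→1: ·
e8 propose(1,'p'): ·
e9 deliver 1→4: 4[foll,b=6,p]
e10 deliver 4→1: ·
e11 timeout(0): 0[cand,b=10,-]
e12 deliver 0→2: 2[foll,b=10,-]
e13 deliver 2→0: ·
e14 timeout(4): 4[cand,b=14,p]
e15 deliver 0→3: 3[foll,b=10,-]
e16 deliver 0→2: ·
e17 deliver 0→3: ·
e18 deliver 4→3: 3[foll,b=14,-]
e19 crash(2): 2[✗foll,b=10,-]
e20 deliver 0→2: ·
e21 deliver 4→0: 0[foll,b=14,-]
e22 timeout(3): 3[cand,b=18,-]
e23 recover(2): 2[foll,b=10,-]
e24 crash(0): 0[✗foll,b=14,-]
e25 deliver 0→4: ·
e26 crash(2): 2[✗foll,b=10,-]
e27 propose(1,'x'): ·

10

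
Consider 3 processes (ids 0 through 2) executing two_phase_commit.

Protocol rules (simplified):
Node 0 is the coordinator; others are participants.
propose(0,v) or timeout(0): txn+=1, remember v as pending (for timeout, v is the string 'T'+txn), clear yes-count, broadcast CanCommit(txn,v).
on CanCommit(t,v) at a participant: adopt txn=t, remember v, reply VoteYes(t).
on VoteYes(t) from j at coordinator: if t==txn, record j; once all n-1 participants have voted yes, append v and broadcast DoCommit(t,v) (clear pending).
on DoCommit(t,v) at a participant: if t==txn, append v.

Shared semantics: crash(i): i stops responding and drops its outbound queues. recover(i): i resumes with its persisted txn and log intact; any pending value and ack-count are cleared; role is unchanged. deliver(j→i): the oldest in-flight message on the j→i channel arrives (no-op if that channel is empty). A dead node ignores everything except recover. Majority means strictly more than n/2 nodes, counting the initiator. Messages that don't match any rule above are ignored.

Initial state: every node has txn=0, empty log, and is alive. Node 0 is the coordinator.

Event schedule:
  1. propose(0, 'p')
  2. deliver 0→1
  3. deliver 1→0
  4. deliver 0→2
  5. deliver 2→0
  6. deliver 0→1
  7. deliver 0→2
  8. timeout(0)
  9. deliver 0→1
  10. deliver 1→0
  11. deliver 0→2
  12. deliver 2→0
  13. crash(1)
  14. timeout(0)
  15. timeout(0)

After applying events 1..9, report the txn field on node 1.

[1] propose(0,'p') → N0(coor t1 [-])
[2] deliver 0→1 → N1(part t1 [-])
[3] deliver 1→0 → ∅
[4] deliver 0→2 → N2(part t1 [-])
[5] deliver 2→0 → N0(coor t1 [p])
[6] deliver 0→1 → N1(part t1 [p])
[7] deliver 0→2 → N2(part t1 [p])
[8] timeout(0) → N0(coor t2 [p])
[9] deliver 0→1 → N1(part t2 [p])

2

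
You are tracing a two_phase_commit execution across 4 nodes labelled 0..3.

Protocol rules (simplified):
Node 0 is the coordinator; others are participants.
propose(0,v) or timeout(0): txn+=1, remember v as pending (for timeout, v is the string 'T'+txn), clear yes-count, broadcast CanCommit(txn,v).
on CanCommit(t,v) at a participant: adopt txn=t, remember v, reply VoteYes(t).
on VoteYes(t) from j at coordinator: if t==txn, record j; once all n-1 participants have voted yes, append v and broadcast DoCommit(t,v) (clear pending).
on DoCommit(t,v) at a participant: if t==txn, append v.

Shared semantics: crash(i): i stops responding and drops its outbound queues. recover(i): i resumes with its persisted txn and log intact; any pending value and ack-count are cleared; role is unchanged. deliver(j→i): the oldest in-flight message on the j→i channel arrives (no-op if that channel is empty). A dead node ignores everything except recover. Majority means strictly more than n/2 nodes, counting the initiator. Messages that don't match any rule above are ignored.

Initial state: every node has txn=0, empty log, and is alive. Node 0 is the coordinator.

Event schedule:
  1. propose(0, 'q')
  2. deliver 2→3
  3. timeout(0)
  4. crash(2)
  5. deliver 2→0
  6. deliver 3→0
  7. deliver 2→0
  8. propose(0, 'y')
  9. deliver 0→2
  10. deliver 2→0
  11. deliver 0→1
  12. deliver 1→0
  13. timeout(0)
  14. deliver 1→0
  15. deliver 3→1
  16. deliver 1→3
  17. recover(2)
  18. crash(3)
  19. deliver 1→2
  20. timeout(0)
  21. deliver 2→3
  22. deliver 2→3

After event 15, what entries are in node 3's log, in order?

step 1 propose(0,'q'): 0={coor,t=1,log=-}
step 2 deliver 2→3: —
step 3 timeout(0): 0={coor,t=2,log=-}
step 4 crash(2): 2={✗part,t=0,log=-}
step 5 deliver 2→0: —
step 6 deliver 3→0: —
step 7 deliver 2→0: —
step 8 propose(0,'y'): 0={coor,t=3,log=-}
step 9 deliver 0→2: —
step 10 deliver 2→0: —
step 11 deliver 0→1: 1={part,t=1,log=-}
step 12 deliver 1→0: —
step 13 timeout(0): 0={coor,t=4,log=-}
step 14 deliver 1→0: —
step 15 deliver 3→1: —

empty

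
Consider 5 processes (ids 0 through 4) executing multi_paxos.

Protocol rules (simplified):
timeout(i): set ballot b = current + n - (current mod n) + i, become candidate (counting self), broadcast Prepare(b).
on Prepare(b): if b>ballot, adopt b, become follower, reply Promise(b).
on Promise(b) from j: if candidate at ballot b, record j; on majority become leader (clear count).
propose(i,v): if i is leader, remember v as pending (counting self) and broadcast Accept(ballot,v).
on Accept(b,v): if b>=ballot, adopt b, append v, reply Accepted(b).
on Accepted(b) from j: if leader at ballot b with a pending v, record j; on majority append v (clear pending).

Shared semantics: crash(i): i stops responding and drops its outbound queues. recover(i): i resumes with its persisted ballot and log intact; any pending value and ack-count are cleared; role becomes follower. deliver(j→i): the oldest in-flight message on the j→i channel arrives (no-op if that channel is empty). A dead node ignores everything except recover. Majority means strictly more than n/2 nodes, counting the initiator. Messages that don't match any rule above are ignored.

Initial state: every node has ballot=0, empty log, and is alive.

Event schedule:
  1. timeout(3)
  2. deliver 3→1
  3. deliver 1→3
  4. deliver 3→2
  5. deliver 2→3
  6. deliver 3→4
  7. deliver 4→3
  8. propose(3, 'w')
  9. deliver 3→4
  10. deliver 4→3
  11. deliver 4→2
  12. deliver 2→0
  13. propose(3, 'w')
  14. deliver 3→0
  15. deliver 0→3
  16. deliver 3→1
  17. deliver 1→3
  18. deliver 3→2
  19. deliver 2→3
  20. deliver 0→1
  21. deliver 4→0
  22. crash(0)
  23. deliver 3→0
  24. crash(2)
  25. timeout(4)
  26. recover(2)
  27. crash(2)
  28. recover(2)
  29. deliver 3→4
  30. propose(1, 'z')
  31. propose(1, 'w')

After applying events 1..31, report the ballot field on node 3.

e1 timeout(3): 3[cand,b=8,-]
e2 deliver 3→1: 1[foll,b=8,-]
e3 deliver 1→3: ·
e4 deliver 3→2: 2[foll,b=8,-]
e5 deliver 2→3: 3[lead,b=8,-]
e6 deliver 3→4: 4[foll,b=8,-]
e7 deliver 4→3: ·
e8 propose(3,'w'): ·
e9 deliver 3→4: 4[foll,b=8,w]
e10 deliver 4→3: ·
e11 deliver 4→2: ·
e12 deliver 2→0: ·
e13 propose(3,'w'): ·
e14 deliver 3→0: 0[foll,b=8,-]
e15 deliver 0→3: ·
e16 deliver 3→1: 1[foll,b=8,w]
e17 deliver 1→3: ·
e18 deliver 3→2: 2[foll,b=8,w]
e19 deliver 2→3: 3[lead,b=8,w]
e20 deliver 0→1: ·
e21 deliver 4→0: ·
e22 crash(0): 0[✗foll,b=8,-]
e23 deliver 3→0: ·
e24 crash(2): 2[✗foll,b=8,w]
e25 timeout(4): 4[cand,b=14,w]
e26 recover(2): 2[foll,b=8,w]
e27 crash(2): 2[✗foll,b=8,w]
e28 recover(2): 2[foll,b=8,w]
e29 deliver 3→4: ·
e30 propose(1,'z'): ·
e31 propose(1,'w'): ·

8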